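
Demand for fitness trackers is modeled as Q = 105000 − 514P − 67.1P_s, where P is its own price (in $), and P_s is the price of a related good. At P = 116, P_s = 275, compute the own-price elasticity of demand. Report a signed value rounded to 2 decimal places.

At the given values, Q = 105000 − 514(116) − 67.1(275) = 26923.5.
∂Q/∂P = −514.
E = (-514) × (116/26923.5) = -2.2145…

-2.21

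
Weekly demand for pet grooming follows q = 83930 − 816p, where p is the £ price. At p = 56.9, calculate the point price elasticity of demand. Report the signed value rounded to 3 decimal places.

-1.238

dq/dp = −816. At p = 56.9, q = 83930 − 816(56.9) = 37499.6.
Ed = (dq/dp)·(p/q) = −816 × (56.9/37499.6) = -1.23815…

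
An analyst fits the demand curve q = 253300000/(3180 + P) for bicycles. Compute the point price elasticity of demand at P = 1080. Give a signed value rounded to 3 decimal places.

-0.254

dq/dP = −253300000/(3180 + P)² = -13.9578. At P = 1080, q = 59460.1.
Ed = (dq/dP)·(P/q) = (-13.9578) × (1080/59460.1) = -0.25352…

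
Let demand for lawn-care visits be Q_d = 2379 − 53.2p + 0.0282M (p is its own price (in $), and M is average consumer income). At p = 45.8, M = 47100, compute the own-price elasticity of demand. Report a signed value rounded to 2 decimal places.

-1.92

At the given values, Q_d = 2379 − 53.2(45.8) + 0.0282(47100) = 1270.66.
∂Q_d/∂p = −53.2.
E = (-53.2) × (45.8/1270.66) = -1.9175…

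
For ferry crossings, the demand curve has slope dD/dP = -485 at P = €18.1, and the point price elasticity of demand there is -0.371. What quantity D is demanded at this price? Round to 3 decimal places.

Ed = (dD/dP)·(P/D) ⇒ D = (dD/dP)·P/Ed = (-485)·18.1/(-0.371) = 23661.72506…

23661.725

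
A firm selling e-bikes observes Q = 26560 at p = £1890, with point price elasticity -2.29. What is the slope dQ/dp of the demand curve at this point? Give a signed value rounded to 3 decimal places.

Ed = (dQ/dp)·(p/Q) ⇒ dQ/dp = Ed·Q/p = (-2.29)·26560/1890 = -32.18116…

-32.181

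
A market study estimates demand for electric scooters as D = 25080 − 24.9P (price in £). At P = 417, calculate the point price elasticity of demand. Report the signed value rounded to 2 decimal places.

dD/dP = −24.9. At P = 417, D = 25080 − 24.9(417) = 14696.7.
Ed = (dD/dP)·(P/D) = −24.9 × (417/14696.7) = -0.7065…

-0.71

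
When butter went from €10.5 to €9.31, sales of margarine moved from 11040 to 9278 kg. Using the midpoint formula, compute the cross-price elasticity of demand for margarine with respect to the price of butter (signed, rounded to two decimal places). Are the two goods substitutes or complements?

%ΔQ_{margarine} = (9278 − 11040)/avg = -1762/10159 = -0.173442…
%ΔP_{butter} = (9.31 − 10.5)/avg = -1.19/9.905 = -0.120141…
E_cross = (-1762/10159) / (-1.19/9.905) = 1.4436…
E_cross > 0 ⇒ the goods are substitutes.

1.44; substitutes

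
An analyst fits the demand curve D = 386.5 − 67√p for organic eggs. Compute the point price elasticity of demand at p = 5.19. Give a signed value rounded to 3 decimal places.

dD/dp = −67/(2√p) = -14.7049. At p = 5.19, D = 233.863.
Ed = (dD/dp)·(p/D) = (-14.7049) × (5.19/233.863) = -0.32633…

-0.326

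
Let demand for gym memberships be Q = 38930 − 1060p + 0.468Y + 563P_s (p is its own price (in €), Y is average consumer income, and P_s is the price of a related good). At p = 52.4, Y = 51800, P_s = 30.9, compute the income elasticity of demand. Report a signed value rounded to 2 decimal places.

0.97

At the given values, Q = 38930 − 1060(52.4) + 0.468(51800) + 563(30.9) = 25025.1.
∂Q/∂Y = 0.468.
E = (0.468) × (51800/25025.1) = 0.9687…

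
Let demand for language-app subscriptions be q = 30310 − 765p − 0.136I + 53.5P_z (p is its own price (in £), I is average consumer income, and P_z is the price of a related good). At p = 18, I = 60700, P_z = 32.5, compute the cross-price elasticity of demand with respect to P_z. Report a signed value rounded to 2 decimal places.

At the given values, q = 30310 − 765(18) − 0.136(60700) + 53.5(32.5) = 10023.55.
∂q/∂P_z = 53.5.
E = (53.5) × (32.5/10023.55) = 0.1734…

0.17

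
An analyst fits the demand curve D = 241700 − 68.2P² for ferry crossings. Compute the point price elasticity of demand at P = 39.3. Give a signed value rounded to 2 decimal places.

-1.54

dD/dP = −2·68.2·P = -5360.52. At P = 39.3, D = 136365.782.
Ed = (dD/dP)·(P/D) = (-5360.52) × (39.3/136365.782) = -1.5448…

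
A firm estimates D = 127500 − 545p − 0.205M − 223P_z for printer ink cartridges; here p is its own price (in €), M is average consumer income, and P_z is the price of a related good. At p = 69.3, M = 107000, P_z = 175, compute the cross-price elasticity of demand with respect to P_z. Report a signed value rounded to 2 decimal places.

-1.36

At the given values, D = 127500 − 545(69.3) − 0.205(107000) − 223(175) = 28771.5.
∂D/∂P_z = -223.
E = (-223) × (175/28771.5) = -1.3563…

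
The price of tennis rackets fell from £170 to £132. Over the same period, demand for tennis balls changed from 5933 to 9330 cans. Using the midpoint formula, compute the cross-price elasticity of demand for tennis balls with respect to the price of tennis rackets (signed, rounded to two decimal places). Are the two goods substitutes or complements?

-1.77; complements

%ΔQ_{tennis balls} = (9330 − 5933)/avg = 3397/7631.5 = 0.445128…
%ΔP_{tennis rackets} = (132 − 170)/avg = -38/151 = -0.251655…
E_cross = (3397/7631.5) / (-38/151) = -1.7688…
E_cross < 0 ⇒ the goods are complements.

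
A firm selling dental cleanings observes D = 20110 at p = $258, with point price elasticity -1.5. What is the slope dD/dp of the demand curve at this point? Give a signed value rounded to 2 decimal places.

-116.92

Ed = (dD/dp)·(p/D) ⇒ dD/dp = Ed·D/p = (-1.5)·20110/258 = -116.9186…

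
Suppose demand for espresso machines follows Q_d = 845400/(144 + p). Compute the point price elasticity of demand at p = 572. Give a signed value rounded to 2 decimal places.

dQ_d/dp = −845400/(144 + p)² = -1.64906. At p = 572, Q_d = 1180.73.
Ed = (dQ_d/dp)·(p/Q_d) = (-1.64906) × (572/1180.73) = -0.7988…

-0.80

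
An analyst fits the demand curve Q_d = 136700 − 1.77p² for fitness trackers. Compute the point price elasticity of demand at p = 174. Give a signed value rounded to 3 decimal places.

-1.290

dQ_d/dp = −2·1.77·p = -615.96. At p = 174, Q_d = 83111.48.
Ed = (dQ_d/dp)·(p/Q_d) = (-615.96) × (174/83111.48) = -1.28955…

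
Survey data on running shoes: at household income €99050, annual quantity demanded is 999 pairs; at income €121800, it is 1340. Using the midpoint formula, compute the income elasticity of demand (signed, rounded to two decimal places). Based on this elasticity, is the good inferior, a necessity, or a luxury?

%ΔQ = (1340 − 999)/[( 999 + 1340)/2] = 341/1169.5 = 0.291577…
%ΔIncome = (121800 − 99050)/[( 99050 + 121800)/2] = 22750/110425 = 0.206022…
E_income = (341/1169.5) / (22750/110425) = 1.4152…
E_income > 1 ⇒ normal good, luxury.

1.42; luxury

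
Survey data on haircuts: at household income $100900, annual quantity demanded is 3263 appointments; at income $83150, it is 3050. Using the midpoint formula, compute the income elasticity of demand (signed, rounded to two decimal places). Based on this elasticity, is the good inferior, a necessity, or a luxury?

0.35; necessity

%ΔQ = (3050 − 3263)/[( 3263 + 3050)/2] = -213/3156.5 = -0.067479…
%ΔIncome = (83150 − 100900)/[( 100900 + 83150)/2] = -17750/92025 = -0.192882…
E_income = (-213/3156.5) / (-17750/92025) = 0.3498…
0 < E_income < 1 ⇒ normal good, necessity.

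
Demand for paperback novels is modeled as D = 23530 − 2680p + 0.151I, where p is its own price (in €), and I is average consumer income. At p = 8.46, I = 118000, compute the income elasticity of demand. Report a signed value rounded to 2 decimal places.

At the given values, D = 23530 − 2680(8.46) + 0.151(118000) = 18675.2.
∂D/∂I = 0.151.
E = (0.151) × (118000/18675.2) = 0.9540…

0.95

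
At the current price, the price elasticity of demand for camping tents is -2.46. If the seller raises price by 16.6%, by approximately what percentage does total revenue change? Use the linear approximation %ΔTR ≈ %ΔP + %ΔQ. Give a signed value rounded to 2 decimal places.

%ΔQ ≈ Ed × %ΔP = (-2.46) × (+16.6%) = -40.8360%
%ΔTR ≈ %ΔP + %ΔQ = (+16.6%) + (-40.8360%) = -24.2360%

-24.24%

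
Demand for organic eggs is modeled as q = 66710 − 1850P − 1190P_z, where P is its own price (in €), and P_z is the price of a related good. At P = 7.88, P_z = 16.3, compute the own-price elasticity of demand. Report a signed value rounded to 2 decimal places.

-0.45

At the given values, q = 66710 − 1850(7.88) − 1190(16.3) = 32735.
∂q/∂P = −1850.
E = (-1850) × (7.88/32735) = -0.4453…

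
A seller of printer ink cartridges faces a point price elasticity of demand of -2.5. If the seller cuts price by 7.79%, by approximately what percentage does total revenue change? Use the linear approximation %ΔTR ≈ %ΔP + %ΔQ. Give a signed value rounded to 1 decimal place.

%ΔQ ≈ Ed × %ΔP = (-2.5) × (-7.79%) = +19.4750%
%ΔTR ≈ %ΔP + %ΔQ = (-7.79%) + (+19.4750%) = +11.6850%

+11.7%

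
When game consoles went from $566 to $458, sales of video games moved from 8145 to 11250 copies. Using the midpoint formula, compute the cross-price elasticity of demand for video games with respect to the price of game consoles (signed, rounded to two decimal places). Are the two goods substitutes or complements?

%ΔQ_{video games} = (11250 − 8145)/avg = 3105/9697.5 = 0.320185…
%ΔP_{game consoles} = (458 − 566)/avg = -108/512 = -0.210937…
E_cross = (3105/9697.5) / (-108/512) = -1.5179…
E_cross < 0 ⇒ the goods are complements.

-1.52; complements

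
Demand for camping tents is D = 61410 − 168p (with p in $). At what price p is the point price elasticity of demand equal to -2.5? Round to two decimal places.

261.10

Ed = −168p/(61410 − 168p). Set this equal to -2.5:
168p = 2.5·(61410 − 168p) ⇒ 168p(1 + 2.5) = 2.5·61410
p = 2.5·61410 / (168·3.5) = 261.0969…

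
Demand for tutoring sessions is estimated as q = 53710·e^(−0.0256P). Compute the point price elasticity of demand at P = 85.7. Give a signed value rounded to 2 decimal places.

dq/dP = −0.0256·q = -153.281. At P = 85.7, q = 5987.53.
Ed = (dq/dP)·(P/q) = (-153.281) × (85.7/5987.53) = -2.1939…

-2.19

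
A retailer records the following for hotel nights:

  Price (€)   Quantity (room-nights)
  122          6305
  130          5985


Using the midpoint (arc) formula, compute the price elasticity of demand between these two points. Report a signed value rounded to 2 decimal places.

-0.82

%ΔQ = (5985 − 6305) / [(6305 + 5985)/2] = -320/6145 = -0.052074…
%ΔP = (130 − 122) / [(122 + 130)/2] = 8/126 = 0.063492…
Arc Ed = %ΔQ / %ΔP = (-320/6145) / (8/126) = -0.8201…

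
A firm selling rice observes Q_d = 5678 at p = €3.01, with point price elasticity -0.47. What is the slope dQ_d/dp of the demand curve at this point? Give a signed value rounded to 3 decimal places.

Ed = (dQ_d/dp)·(p/Q_d) ⇒ dQ_d/dp = Ed·Q_d/p = (-0.47)·5678/3.01 = -886.59800…

-886.598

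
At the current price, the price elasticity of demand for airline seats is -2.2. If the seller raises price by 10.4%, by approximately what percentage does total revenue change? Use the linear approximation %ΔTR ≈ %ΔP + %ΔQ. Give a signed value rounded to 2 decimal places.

%ΔQ ≈ Ed × %ΔP = (-2.2) × (+10.4%) = -22.8800%
%ΔTR ≈ %ΔP + %ΔQ = (+10.4%) + (-22.8800%) = -12.4800%

-12.48%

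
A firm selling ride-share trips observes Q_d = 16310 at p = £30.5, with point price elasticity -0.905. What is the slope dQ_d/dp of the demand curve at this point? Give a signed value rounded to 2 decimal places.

Ed = (dQ_d/dp)·(p/Q_d) ⇒ dQ_d/dp = Ed·Q_d/p = (-0.905)·16310/30.5 = -483.9524…

-483.95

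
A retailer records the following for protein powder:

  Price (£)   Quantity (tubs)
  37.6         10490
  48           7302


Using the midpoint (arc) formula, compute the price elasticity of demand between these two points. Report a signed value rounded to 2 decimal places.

-1.47

%ΔQ = (7302 − 10490) / [(10490 + 7302)/2] = -3188/8896 = -0.358363…
%ΔP = (48 − 37.6) / [(37.6 + 48)/2] = 10.4/42.8 = 0.242990…
Arc Ed = %ΔQ / %ΔP = (-3188/8896) / (10.4/42.8) = -1.4748…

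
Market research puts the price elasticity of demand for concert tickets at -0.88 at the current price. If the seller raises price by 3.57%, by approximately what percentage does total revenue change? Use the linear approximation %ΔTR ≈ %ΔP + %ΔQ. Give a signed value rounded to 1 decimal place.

%ΔQ ≈ Ed × %ΔP = (-0.88) × (+3.57%) = -3.1416%
%ΔTR ≈ %ΔP + %ΔQ = (+3.57%) + (-3.1416%) = +0.4284%

+0.4%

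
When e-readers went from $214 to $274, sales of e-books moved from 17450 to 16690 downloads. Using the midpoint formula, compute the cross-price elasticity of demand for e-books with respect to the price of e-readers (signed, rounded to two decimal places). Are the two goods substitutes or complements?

-0.18; complements

%ΔQ_{e-books} = (16690 − 17450)/avg = -760/17070 = -0.044522…
%ΔP_{e-readers} = (274 − 214)/avg = 60/244 = 0.245901…
E_cross = (-760/17070) / (60/244) = -0.1810…
E_cross < 0 ⇒ the goods are complements.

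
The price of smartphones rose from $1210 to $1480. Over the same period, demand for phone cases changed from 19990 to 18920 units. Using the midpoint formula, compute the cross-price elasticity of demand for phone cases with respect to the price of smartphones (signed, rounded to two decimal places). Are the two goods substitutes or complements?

-0.27; complements

%ΔQ_{phone cases} = (18920 − 19990)/avg = -1070/19455 = -0.054998…
%ΔP_{smartphones} = (1480 − 1210)/avg = 270/1345 = 0.200743…
E_cross = (-1070/19455) / (270/1345) = -0.2739…
E_cross < 0 ⇒ the goods are complements.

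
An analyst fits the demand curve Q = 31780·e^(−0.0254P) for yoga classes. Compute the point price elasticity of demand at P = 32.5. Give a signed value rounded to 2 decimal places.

dQ/dP = −0.0254·Q = -353.572. At P = 32.5, Q = 13920.1.
Ed = (dQ/dP)·(P/Q) = (-353.572) × (32.5/13920.1) = -0.8255

-0.83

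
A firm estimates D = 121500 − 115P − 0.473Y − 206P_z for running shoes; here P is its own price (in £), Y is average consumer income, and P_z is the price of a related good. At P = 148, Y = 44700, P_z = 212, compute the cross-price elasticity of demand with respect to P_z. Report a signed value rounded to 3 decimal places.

-1.101

At the given values, D = 121500 − 115(148) − 0.473(44700) − 206(212) = 39664.9.
∂D/∂P_z = -206.
E = (-206) × (212/39664.9) = -1.10102…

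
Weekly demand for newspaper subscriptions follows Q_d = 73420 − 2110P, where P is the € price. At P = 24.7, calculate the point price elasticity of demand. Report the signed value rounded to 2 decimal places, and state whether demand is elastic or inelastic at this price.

dQ_d/dP = −2110. At P = 24.7, Q_d = 73420 − 2110(24.7) = 21303.
Ed = (dQ_d/dP)·(P/Q_d) = −2110 × (24.7/21303) = -2.4464…
|Ed| = 2.45 > 1, so demand is elastic.

-2.45; elastic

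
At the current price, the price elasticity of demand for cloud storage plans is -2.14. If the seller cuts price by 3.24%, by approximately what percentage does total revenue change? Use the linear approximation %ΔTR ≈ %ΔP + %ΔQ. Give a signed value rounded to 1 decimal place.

%ΔQ ≈ Ed × %ΔP = (-2.14) × (-3.24%) = +6.9336%
%ΔTR ≈ %ΔP + %ΔQ = (-3.24%) + (+6.9336%) = +3.6936%

+3.7%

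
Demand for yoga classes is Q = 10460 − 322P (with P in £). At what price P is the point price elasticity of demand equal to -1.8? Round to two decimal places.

20.88

Ed = −322P/(10460 − 322P). Set this equal to -1.8:
322P = 1.8·(10460 − 322P) ⇒ 322P(1 + 1.8) = 1.8·10460
P = 1.8·10460 / (322·2.8) = 20.8828…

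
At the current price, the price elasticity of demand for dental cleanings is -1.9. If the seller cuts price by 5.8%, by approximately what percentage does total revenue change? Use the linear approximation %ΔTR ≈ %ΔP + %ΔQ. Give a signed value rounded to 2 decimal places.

+5.22%

%ΔQ ≈ Ed × %ΔP = (-1.9) × (-5.8%) = +11.0200%
%ΔTR ≈ %ΔP + %ΔQ = (-5.8%) + (+11.0200%) = +5.2200%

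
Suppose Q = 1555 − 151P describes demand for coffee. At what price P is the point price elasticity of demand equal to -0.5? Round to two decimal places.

Ed = −151P/(1555 − 151P). Set this equal to -0.5:
151P = 0.5·(1555 − 151P) ⇒ 151P(1 + 0.5) = 0.5·1555
P = 0.5·1555 / (151·1.5) = 3.4326…

3.43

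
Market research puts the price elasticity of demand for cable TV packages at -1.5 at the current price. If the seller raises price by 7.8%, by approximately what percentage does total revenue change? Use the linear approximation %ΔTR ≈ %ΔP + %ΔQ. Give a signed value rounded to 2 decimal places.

%ΔQ ≈ Ed × %ΔP = (-1.5) × (+7.8%) = -11.7000%
%ΔTR ≈ %ΔP + %ΔQ = (+7.8%) + (-11.7000%) = -3.9000%

-3.90%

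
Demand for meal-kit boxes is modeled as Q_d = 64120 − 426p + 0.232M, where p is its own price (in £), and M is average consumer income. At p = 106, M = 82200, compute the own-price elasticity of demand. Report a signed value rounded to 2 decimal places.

At the given values, Q_d = 64120 − 426(106) + 0.232(82200) = 38034.4.
∂Q_d/∂p = −426.
E = (-426) × (106/38034.4) = -1.1872…

-1.19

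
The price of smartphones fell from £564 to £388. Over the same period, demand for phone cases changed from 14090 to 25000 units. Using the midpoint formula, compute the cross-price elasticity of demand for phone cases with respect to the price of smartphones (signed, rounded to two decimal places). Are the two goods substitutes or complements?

-1.51; complements

%ΔQ_{phone cases} = (25000 − 14090)/avg = 10910/19545 = 0.558199…
%ΔP_{smartphones} = (388 − 564)/avg = -176/476 = -0.369747…
E_cross = (10910/19545) / (-176/476) = -1.5096…
E_cross < 0 ⇒ the goods are complements.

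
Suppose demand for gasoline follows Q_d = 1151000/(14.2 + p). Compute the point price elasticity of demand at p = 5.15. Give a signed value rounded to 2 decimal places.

-0.27

dQ_d/dp = −1151000/(14.2 + p)² = -3074.07. At p = 5.15, Q_d = 59483.2.
Ed = (dQ_d/dp)·(p/Q_d) = (-3074.07) × (5.15/59483.2) = -0.2661…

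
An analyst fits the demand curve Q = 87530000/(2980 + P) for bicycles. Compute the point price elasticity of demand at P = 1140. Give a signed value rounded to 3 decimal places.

-0.277

dQ/dP = −87530000/(2980 + P)² = -5.15659. At P = 1140, Q = 21245.1.
Ed = (dQ/dP)·(P/Q) = (-5.15659) × (1140/21245.1) = -0.27669…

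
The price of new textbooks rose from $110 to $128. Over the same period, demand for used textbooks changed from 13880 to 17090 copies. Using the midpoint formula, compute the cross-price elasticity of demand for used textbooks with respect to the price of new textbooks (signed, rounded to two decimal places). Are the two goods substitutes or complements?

1.37; substitutes

%ΔQ_{used textbooks} = (17090 − 13880)/avg = 3210/15485 = 0.207297…
%ΔP_{new textbooks} = (128 − 110)/avg = 18/119 = 0.151260…
E_cross = (3210/15485) / (18/119) = 1.3704…
E_cross > 0 ⇒ the goods are substitutes.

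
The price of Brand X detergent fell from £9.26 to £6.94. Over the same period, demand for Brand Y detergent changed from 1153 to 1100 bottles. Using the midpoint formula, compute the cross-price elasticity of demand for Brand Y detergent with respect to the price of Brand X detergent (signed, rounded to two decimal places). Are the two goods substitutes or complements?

0.16; substitutes

%ΔQ_{Brand Y detergent} = (1100 − 1153)/avg = -53/1126.5 = -0.047048…
%ΔP_{Brand X detergent} = (6.94 − 9.26)/avg = -2.32/8.1 = -0.286419…
E_cross = (-53/1126.5) / (-2.32/8.1) = 0.1642…
E_cross > 0 ⇒ the goods are substitutes.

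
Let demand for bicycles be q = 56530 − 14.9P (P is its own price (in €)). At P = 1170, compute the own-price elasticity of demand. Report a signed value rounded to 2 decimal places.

-0.45

At the given values, q = 56530 − 14.9(1170) = 39097.
∂q/∂P = −14.9.
E = (-14.9) × (1170/39097) = -0.4458…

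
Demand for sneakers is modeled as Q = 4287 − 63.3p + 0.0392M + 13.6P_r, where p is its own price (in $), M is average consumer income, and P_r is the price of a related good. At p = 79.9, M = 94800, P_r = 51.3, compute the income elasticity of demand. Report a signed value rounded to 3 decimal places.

1.020

At the given values, Q = 4287 − 63.3(79.9) + 0.0392(94800) + 13.6(51.3) = 3643.17.
∂Q/∂M = 0.0392.
E = (0.0392) × (94800/3643.17) = 1.02003…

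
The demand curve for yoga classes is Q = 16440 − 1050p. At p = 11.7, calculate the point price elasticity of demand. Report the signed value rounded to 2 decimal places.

dQ/dp = −1050. At p = 11.7, Q = 16440 − 1050(11.7) = 4155.
Ed = (dQ/dp)·(p/Q) = −1050 × (11.7/4155) = -2.9566…

-2.96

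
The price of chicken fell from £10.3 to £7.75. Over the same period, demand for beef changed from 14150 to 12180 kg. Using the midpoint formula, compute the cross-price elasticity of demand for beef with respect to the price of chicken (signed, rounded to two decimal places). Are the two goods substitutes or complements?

%ΔQ_{beef} = (12180 − 14150)/avg = -1970/13165 = -0.149639…
%ΔP_{chicken} = (7.75 − 10.3)/avg = -2.55/9.025 = -0.282548…
E_cross = (-1970/13165) / (-2.55/9.025) = 0.5296…
E_cross > 0 ⇒ the goods are substitutes.

0.53; substitutes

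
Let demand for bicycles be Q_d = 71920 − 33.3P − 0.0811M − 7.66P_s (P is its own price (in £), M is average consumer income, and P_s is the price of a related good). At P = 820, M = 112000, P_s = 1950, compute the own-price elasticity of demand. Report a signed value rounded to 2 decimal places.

At the given values, Q_d = 71920 − 33.3(820) − 0.0811(112000) − 7.66(1950) = 20593.8.
∂Q_d/∂P = −33.3.
E = (-33.3) × (820/20593.8) = -1.3259…

-1.33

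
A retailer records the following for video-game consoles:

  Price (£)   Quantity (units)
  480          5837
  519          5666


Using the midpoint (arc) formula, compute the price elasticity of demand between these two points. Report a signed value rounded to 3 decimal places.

-0.381

%ΔQ = (5666 − 5837) / [(5837 + 5666)/2] = -171/5751.5 = -0.029731…
%ΔP = (519 − 480) / [(480 + 519)/2] = 39/499.5 = 0.078078…
Arc Ed = %ΔQ / %ΔP = (-171/5751.5) / (39/499.5) = -0.38079…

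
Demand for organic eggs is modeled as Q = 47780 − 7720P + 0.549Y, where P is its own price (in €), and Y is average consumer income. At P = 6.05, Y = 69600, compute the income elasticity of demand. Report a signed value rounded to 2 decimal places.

At the given values, Q = 47780 − 7720(6.05) + 0.549(69600) = 39284.4.
∂Q/∂Y = 0.549.
E = (0.549) × (69600/39284.4) = 0.9726…

0.97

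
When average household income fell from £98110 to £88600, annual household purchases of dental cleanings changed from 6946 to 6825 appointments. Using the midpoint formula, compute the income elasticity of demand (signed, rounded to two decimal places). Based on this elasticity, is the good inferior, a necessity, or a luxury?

%ΔQ = (6825 − 6946)/[( 6946 + 6825)/2] = -121/6885.5 = -0.017573…
%ΔIncome = (88600 − 98110)/[( 98110 + 88600)/2] = -9510/93355 = -0.101869…
E_income = (-121/6885.5) / (-9510/93355) = 0.1725…
0 < E_income < 1 ⇒ normal good, necessity.

0.17; necessity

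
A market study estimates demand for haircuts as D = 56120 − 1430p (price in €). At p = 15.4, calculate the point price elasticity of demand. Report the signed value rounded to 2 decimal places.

dD/dp = −1430. At p = 15.4, D = 56120 − 1430(15.4) = 34098.
Ed = (dD/dp)·(p/D) = −1430 × (15.4/34098) = -0.6458…

-0.65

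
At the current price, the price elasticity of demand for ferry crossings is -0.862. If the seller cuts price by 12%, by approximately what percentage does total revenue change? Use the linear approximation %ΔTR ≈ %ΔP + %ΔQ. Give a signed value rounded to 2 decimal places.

%ΔQ ≈ Ed × %ΔP = (-0.862) × (-12%) = +10.3440%
%ΔTR ≈ %ΔP + %ΔQ = (-12%) + (+10.3440%) = -1.6560%

-1.66%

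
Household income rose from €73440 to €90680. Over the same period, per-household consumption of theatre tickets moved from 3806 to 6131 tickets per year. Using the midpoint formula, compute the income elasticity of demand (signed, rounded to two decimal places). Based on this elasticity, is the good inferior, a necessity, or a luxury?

%ΔQ = (6131 − 3806)/[( 3806 + 6131)/2] = 2325/4968.5 = 0.467948…
%ΔIncome = (90680 − 73440)/[( 73440 + 90680)/2] = 17240/82060 = 0.210090…
E_income = (2325/4968.5) / (17240/82060) = 2.2273…
E_income > 1 ⇒ normal good, luxury.

2.23; luxury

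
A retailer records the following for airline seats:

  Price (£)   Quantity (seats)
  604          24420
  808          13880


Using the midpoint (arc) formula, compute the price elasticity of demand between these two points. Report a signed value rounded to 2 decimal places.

-1.90

%ΔQ = (13880 − 24420) / [(24420 + 13880)/2] = -10540/19150 = -0.550391…
%ΔP = (808 − 604) / [(604 + 808)/2] = 204/706 = 0.288951…
Arc Ed = %ΔQ / %ΔP = (-10540/19150) / (204/706) = -1.9047…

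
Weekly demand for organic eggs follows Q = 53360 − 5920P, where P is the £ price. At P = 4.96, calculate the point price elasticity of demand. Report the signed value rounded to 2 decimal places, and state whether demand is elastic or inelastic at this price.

dQ/dP = −5920. At P = 4.96, Q = 53360 − 5920(4.96) = 23996.8.
Ed = (dQ/dP)·(P/Q) = −5920 × (4.96/23996.8) = -1.2236…
|Ed| = 1.22 > 1, so demand is elastic.

-1.22; elastic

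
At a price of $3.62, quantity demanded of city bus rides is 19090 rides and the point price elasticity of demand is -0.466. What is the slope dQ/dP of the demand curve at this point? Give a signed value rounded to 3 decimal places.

Ed = (dQ/dP)·(P/Q) ⇒ dQ/dP = Ed·Q/P = (-0.466)·19090/3.62 = -2457.44198…

-2457.442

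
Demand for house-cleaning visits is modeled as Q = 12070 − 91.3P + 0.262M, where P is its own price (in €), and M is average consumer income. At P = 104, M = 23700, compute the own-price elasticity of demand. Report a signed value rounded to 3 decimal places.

At the given values, Q = 12070 − 91.3(104) + 0.262(23700) = 8784.2.
∂Q/∂P = −91.3.
E = (-91.3) × (104/8784.2) = -1.08094…

-1.081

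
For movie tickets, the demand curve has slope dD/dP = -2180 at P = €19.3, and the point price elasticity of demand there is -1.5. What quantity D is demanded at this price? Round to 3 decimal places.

28049.333

Ed = (dD/dP)·(P/D) ⇒ D = (dD/dP)·P/Ed = (-2180)·19.3/(-1.5) = 28049.33333…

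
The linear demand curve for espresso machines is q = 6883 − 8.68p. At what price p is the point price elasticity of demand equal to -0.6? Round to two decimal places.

297.36

Ed = −8.68p/(6883 − 8.68p). Set this equal to -0.6:
8.68p = 0.6·(6883 − 8.68p) ⇒ 8.68p(1 + 0.6) = 0.6·6883
p = 0.6·6883 / (8.68·1.6) = 297.3646…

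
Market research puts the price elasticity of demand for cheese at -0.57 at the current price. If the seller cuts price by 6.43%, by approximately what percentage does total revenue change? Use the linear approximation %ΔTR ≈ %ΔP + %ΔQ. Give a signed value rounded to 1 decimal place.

%ΔQ ≈ Ed × %ΔP = (-0.57) × (-6.43%) = +3.6651%
%ΔTR ≈ %ΔP + %ΔQ = (-6.43%) + (+3.6651%) = -2.7649%

-2.8%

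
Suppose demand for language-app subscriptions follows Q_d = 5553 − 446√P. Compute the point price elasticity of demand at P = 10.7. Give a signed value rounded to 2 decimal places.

dQ_d/dP = −446/(2√P) = -68.1731. At P = 10.7, Q_d = 4094.1.
Ed = (dQ_d/dP)·(P/Q_d) = (-68.1731) × (10.7/4094.1) = -0.1781…

-0.18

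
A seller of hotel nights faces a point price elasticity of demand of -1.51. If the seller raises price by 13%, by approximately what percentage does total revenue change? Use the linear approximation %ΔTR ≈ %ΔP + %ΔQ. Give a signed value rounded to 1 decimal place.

-6.6%

%ΔQ ≈ Ed × %ΔP = (-1.51) × (+13%) = -19.6300%
%ΔTR ≈ %ΔP + %ΔQ = (+13%) + (-19.6300%) = -6.6300%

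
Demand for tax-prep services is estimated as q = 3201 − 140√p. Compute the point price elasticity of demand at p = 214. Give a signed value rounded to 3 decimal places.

dq/dp = −140/(2√p) = -4.7851. At p = 214, q = 1152.98.
Ed = (dq/dp)·(p/q) = (-4.7851) × (214/1152.98) = -0.88814…

-0.888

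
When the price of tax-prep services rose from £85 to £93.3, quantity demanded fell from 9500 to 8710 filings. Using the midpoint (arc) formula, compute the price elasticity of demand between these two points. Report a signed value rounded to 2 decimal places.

%ΔQ = (8710 − 9500) / [(9500 + 8710)/2] = -790/9105 = -0.086765…
%ΔP = (93.3 − 85) / [(85 + 93.3)/2] = 8.3/89.15 = 0.093101…
Arc Ed = %ΔQ / %ΔP = (-790/9105) / (8.3/89.15) = -0.9319…

-0.93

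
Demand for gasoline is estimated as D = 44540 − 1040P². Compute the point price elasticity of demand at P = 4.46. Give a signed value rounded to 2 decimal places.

-1.73

dD/dP = −2·1040·P = -9276.8. At P = 4.46, D = 23852.736.
Ed = (dD/dP)·(P/D) = (-9276.8) × (4.46/23852.736) = -1.7345…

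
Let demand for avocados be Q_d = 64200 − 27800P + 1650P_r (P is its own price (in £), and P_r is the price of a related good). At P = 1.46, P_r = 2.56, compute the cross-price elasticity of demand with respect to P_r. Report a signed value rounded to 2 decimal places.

0.15

At the given values, Q_d = 64200 − 27800(1.46) + 1650(2.56) = 27836.
∂Q_d/∂P_r = 1650.
E = (1650) × (2.56/27836) = 0.1517…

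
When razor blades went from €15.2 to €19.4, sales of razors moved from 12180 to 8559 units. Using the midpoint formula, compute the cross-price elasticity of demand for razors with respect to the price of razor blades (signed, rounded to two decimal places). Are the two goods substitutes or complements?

-1.44; complements

%ΔQ_{razors} = (8559 − 12180)/avg = -3621/10369.5 = -0.349197…
%ΔP_{razor blades} = (19.4 − 15.2)/avg = 4.2/17.3 = 0.242774…
E_cross = (-3621/10369.5) / (4.2/17.3) = -1.4383…
E_cross < 0 ⇒ the goods are complements.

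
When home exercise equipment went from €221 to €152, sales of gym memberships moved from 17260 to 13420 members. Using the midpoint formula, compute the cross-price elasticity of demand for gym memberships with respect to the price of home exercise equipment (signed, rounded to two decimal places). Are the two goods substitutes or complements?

%ΔQ_{gym memberships} = (13420 − 17260)/avg = -3840/15340 = -0.250325…
%ΔP_{home exercise equipment} = (152 − 221)/avg = -69/186.5 = -0.369973…
E_cross = (-3840/15340) / (-69/186.5) = 0.6766…
E_cross > 0 ⇒ the goods are substitutes.

0.68; substitutes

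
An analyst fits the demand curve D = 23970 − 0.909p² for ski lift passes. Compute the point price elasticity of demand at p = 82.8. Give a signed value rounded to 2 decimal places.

-0.70

dD/dp = −2·0.909·p = -150.5304. At p = 82.8, D = 17738.04144.
Ed = (dD/dp)·(p/D) = (-150.5304) × (82.8/17738.04144) = -0.7026…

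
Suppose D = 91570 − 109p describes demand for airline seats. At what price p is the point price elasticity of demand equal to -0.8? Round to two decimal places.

373.37

Ed = −109p/(91570 − 109p). Set this equal to -0.8:
109p = 0.8·(91570 − 109p) ⇒ 109p(1 + 0.8) = 0.8·91570
p = 0.8·91570 / (109·1.8) = 373.3741…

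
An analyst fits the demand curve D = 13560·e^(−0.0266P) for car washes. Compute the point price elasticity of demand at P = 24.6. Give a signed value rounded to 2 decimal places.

dD/dP = −0.0266·D = -187.481. At P = 24.6, D = 7048.14.
Ed = (dD/dP)·(P/D) = (-187.481) × (24.6/7048.14) = -0.6543…

-0.65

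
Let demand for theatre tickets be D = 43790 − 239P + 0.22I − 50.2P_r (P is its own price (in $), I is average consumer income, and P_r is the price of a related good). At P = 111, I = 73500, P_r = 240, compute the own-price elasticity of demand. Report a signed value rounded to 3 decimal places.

-1.241

At the given values, D = 43790 − 239(111) + 0.22(73500) − 50.2(240) = 21383.
∂D/∂P = −239.
E = (-239) × (111/21383) = -1.24065…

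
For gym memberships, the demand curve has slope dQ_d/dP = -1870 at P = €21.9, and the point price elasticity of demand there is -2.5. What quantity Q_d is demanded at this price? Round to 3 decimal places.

16381.200

Ed = (dQ_d/dP)·(P/Q_d) ⇒ Q_d = (dQ_d/dP)·P/Ed = (-1870)·21.9/(-2.5) = 16381.2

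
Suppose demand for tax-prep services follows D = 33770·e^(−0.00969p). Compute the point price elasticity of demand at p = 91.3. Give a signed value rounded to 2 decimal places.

-0.88

dD/dp = −0.00969·D = -135.094. At p = 91.3, D = 13941.6.
Ed = (dD/dp)·(p/D) = (-135.094) × (91.3/13941.6) = -0.8846…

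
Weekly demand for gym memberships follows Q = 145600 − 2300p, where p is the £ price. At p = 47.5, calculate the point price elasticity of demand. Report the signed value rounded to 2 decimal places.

-3.01

dQ/dp = −2300. At p = 47.5, Q = 145600 − 2300(47.5) = 36350.
Ed = (dQ/dp)·(p/Q) = −2300 × (47.5/36350) = -3.0055…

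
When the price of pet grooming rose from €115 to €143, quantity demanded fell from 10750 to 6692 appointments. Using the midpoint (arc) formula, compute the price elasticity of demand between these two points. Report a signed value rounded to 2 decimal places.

%ΔQ = (6692 − 10750) / [(10750 + 6692)/2] = -4058/8721 = -0.465313…
%ΔP = (143 − 115) / [(115 + 143)/2] = 28/129 = 0.217054…
Arc Ed = %ΔQ / %ΔP = (-4058/8721) / (28/129) = -2.1437…

-2.14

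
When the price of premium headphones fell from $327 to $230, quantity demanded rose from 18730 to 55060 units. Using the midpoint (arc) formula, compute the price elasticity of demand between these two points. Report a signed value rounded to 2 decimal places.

%ΔQ = (55060 − 18730) / [(18730 + 55060)/2] = 36330/36895 = 0.984686…
%ΔP = (230 − 327) / [(327 + 230)/2] = -97/278.5 = -0.348294…
Arc Ed = %ΔQ / %ΔP = (36330/36895) / (-97/278.5) = -2.8271…

-2.83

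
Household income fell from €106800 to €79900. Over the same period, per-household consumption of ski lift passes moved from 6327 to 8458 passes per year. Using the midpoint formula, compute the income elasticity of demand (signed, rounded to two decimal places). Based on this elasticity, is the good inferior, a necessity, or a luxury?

-1.00; inferior

%ΔQ = (8458 − 6327)/[( 6327 + 8458)/2] = 2131/7392.5 = 0.288265…
%ΔIncome = (79900 − 106800)/[( 106800 + 79900)/2] = -26900/93350 = -0.288162…
E_income = (2131/7392.5) / (-26900/93350) = -1.0003…
E_income < 0 ⇒ inferior good.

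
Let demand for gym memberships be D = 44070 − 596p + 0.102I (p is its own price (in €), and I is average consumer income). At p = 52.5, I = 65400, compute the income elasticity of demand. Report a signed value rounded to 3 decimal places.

0.343

At the given values, D = 44070 − 596(52.5) + 0.102(65400) = 19450.8.
∂D/∂I = 0.102.
E = (0.102) × (65400/19450.8) = 0.34295…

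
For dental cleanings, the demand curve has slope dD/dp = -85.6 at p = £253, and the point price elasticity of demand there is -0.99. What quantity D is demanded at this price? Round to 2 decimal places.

21875.56

Ed = (dD/dp)·(p/D) ⇒ D = (dD/dp)·p/Ed = (-85.6)·253/(-0.99) = 21875.5555…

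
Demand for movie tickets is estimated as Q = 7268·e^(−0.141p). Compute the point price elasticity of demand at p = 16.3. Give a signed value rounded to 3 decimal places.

dQ/dp = −0.141·Q = -102.919. At p = 16.3, Q = 729.921.
Ed = (dQ/dp)·(p/Q) = (-102.919) × (16.3/729.921) = -2.2983

-2.298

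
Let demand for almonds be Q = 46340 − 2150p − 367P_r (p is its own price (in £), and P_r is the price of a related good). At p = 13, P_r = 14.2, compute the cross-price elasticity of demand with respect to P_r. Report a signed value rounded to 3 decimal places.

-0.395

At the given values, Q = 46340 − 2150(13) − 367(14.2) = 13178.6.
∂Q/∂P_r = -367.
E = (-367) × (14.2/13178.6) = -0.39544…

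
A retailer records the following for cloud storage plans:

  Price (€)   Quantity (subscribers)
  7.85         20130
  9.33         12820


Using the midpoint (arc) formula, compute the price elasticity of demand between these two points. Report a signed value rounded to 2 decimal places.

-2.58

%ΔQ = (12820 − 20130) / [(20130 + 12820)/2] = -7310/16475 = -0.443702…
%ΔP = (9.33 − 7.85) / [(7.85 + 9.33)/2] = 1.48/8.59 = 0.172293…
Arc Ed = %ΔQ / %ΔP = (-7310/16475) / (1.48/8.59) = -2.5752…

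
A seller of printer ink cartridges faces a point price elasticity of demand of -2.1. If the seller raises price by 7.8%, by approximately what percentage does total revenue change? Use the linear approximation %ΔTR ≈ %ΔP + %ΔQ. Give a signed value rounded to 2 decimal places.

-8.58%

%ΔQ ≈ Ed × %ΔP = (-2.1) × (+7.8%) = -16.3800%
%ΔTR ≈ %ΔP + %ΔQ = (+7.8%) + (-16.3800%) = -8.5800%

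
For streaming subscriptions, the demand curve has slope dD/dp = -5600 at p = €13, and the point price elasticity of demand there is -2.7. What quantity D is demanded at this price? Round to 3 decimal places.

26962.963

Ed = (dD/dp)·(p/D) ⇒ D = (dD/dp)·p/Ed = (-5600)·13/(-2.7) = 26962.96296…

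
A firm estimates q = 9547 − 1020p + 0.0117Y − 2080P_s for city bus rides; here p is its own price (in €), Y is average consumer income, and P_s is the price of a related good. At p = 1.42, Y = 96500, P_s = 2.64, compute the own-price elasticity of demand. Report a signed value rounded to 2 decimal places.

At the given values, q = 9547 − 1020(1.42) + 0.0117(96500) − 2080(2.64) = 3736.45.
∂q/∂p = −1020.
E = (-1020) × (1.42/3736.45) = -0.3876…

-0.39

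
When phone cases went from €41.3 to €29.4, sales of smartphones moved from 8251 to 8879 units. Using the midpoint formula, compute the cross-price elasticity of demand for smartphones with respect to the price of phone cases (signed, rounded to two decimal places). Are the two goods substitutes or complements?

-0.22; complements

%ΔQ_{smartphones} = (8879 − 8251)/avg = 628/8565 = 0.073321…
%ΔP_{phone cases} = (29.4 − 41.3)/avg = -11.9/35.35 = -0.336633…
E_cross = (628/8565) / (-11.9/35.35) = -0.2178…
E_cross < 0 ⇒ the goods are complements.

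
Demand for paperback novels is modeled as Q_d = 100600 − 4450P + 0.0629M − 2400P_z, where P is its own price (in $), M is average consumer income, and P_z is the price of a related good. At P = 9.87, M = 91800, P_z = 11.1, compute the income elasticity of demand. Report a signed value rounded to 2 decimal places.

0.16

At the given values, Q_d = 100600 − 4450(9.87) + 0.0629(91800) − 2400(11.1) = 35812.72.
∂Q_d/∂M = 0.0629.
E = (0.0629) × (91800/35812.72) = 0.1612…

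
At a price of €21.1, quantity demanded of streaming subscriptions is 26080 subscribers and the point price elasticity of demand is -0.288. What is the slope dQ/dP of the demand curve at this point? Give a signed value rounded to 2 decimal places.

-355.97

Ed = (dQ/dP)·(P/Q) ⇒ dQ/dP = Ed·Q/P = (-0.288)·26080/21.1 = -355.9734…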